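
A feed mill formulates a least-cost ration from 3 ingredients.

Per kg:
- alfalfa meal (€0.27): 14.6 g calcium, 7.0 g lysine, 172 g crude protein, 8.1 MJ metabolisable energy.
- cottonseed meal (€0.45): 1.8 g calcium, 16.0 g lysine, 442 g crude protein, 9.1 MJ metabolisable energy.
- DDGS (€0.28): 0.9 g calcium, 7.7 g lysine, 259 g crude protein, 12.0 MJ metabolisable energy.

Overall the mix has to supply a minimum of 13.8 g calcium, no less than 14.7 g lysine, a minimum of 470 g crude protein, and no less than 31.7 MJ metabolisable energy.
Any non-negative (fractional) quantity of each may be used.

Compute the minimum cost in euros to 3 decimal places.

€0.806

Treat it as an LP. Let x1 = kg of alfalfa meal, x2 = kg of cottonseed meal, x3 = kg of DDGS.
Minimize 0.27x1 + 0.45x2 + 0.28x3 with:
  14.6x1 + 1.8x2 + 0.9x3 ≥ 13.8   (calcium)
  7x1 + 16x2 + 7.7x3 ≥ 14.7   (lysine)
  172x1 + 442x2 + 259x3 ≥ 470   (crude protein)
  8.1x1 + 9.1x2 + 12x3 ≥ 31.7   (metabolisable energy)
  x1, x2, x3 ≥ 0.
The cheapest feasible vertex uses only alfalfa meal, DDGS; cottonseed meal is not used. Binding constraints: calcium and metabolisable energy.
So alfalfa meal = 0.8163 kg, DDGS = 2.091 kg.
Total cost: 0.27·0.8163 + 0.28·2.091 = 0.80588.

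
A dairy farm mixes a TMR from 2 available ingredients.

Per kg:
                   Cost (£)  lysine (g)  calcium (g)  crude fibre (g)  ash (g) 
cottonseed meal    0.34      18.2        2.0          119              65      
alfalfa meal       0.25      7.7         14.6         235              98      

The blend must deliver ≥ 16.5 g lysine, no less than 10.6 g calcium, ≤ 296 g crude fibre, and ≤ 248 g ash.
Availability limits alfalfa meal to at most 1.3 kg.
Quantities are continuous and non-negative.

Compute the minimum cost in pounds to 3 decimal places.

£0.376

This is a linear program. Let x1 = kg of cottonseed meal, x2 = kg of alfalfa meal.
Minimise 0.34x1 + 0.25x2 s.t.:
  18.2x1 + 7.7x2 ≥ 16.5   (lysine)
  2x1 + 14.6x2 ≥ 10.6   (calcium)
  119x1 + 235x2 ≤ 296   (crude fibre)
  65x1 + 98x2 ≤ 248   (ash)
  x2 ≤ 1.3
  x1, x2 ≥ 0.
Both inputs are positive at the optimum. The lysine and calcium requirements are met with equality.
So cottonseed meal = 0.6363 kg, alfalfa meal = 0.6389 kg.
Cost = 0.34·0.6363 + 0.25·0.6389 = 0.37607.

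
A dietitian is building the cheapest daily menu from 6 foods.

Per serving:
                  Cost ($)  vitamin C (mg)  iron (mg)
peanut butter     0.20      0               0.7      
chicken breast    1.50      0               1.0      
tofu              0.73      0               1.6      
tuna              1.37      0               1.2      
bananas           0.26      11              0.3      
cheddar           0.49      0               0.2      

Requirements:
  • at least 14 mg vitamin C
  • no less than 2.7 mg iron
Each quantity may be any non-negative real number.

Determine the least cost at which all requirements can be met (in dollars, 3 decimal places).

Set it up as a linear program. Let x1 = servings of peanut butter, x2 = servings of chicken breast, x3 = servings of tofu, x4 = servings of tuna, x5 = servings of bananas, x6 = servings of cheddar.
Minimise 0.2x1 + 1.5x2 + 0.73x3 + 1.37x4 + 0.26x5 + 0.49x6 subject to:
  11x5 ≥ 14   (vitamin C)
  0.7x1 + 1x2 + 1.6x3 + 1.2x4 + 0.3x5 + 0.2x6 ≥ 2.7   (iron)
  x1, x2, x3, x4, x5, x6 ≥ 0.
At the optimum only peanut butter, bananas are positive (chicken breast, tofu, tuna, cheddar = 0). Binding constraints: vitamin C and iron.
Solving gives x1 = 3.312, x5 = 1.273.
Total cost: 0.2·3.312 + 0.26·1.273 = 0.99338.

$0.993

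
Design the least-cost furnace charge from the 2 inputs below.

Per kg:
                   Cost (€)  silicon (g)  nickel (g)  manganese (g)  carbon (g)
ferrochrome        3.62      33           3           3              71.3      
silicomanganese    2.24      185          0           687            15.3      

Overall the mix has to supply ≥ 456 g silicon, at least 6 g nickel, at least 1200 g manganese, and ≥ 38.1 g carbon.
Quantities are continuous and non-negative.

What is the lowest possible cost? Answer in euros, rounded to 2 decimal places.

€11.96

This is a linear program. Let x1 = kg of ferrochrome, x2 = kg of silicomanganese.
Minimise 3.62x1 + 2.24x2 subject to:
  33x1 + 185x2 ≥ 456   (silicon)
  3x1 ≥ 6   (nickel)
  3x1 + 687x2 ≥ 1200   (manganese)
  71.3x1 + 15.3x2 ≥ 38.1   (carbon)
  x1, x2 ≥ 0.
Both inputs are positive at the optimum. The silicon and nickel requirements are met with equality.
That vertex is x1 = 2, x2 = 2.108.
Total cost: 3.62·2 + 2.24·2.108 = 11.9619.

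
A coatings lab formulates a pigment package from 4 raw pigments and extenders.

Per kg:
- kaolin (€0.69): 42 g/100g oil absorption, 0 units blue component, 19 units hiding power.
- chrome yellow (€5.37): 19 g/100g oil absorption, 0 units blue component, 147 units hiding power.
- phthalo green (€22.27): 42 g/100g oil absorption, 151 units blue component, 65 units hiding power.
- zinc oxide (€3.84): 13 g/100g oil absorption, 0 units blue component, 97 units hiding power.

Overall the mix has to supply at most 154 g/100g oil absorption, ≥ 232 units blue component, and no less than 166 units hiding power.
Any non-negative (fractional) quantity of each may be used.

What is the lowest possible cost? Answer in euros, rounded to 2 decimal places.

€36.62

This is a linear program. Let x1 = kg of kaolin, x2 = kg of chrome yellow, x3 = kg of phthalo green, x4 = kg of zinc oxide.
Minimize 0.69x1 + 5.37x2 + 22.27x3 + 3.84x4 s.t.:
  42x1 + 19x2 + 42x3 + 13x4 ≤ 154   (oil absorption)
  151x3 ≥ 232   (blue component)
  19x1 + 147x2 + 65x3 + 97x4 ≥ 166   (hiding power)
  x1, x2, x3, x4 ≥ 0.
The minimum-cost mix takes nothing from zinc oxide — only kaolin, chrome yellow, phthalo green. There the oil absorption, blue component, hiding power constraints are tight.
Optimal quantities: kaolin = 2.0464 kg, chrome yellow = 0.18538 kg, phthalo green = 1.5364 kg.
Cost = 0.69·2.0464 + 5.37·0.18538 + 22.27·1.5364 = 36.6231.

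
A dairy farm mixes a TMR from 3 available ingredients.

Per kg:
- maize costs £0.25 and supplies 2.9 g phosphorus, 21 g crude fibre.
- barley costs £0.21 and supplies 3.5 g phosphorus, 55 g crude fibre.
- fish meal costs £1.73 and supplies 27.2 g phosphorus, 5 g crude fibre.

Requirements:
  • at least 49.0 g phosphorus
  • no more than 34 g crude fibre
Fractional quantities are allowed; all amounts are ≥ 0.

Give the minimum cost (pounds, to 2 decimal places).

This is a linear program. Let x1 = kg of maize, x2 = kg of barley, x3 = kg of fish meal.
Minimise 0.25x1 + 0.21x2 + 1.73x3 s.t.:
  2.9x1 + 3.5x2 + 27.2x3 ≥ 49   (phosphorus)
  21x1 + 55x2 + 5x3 ≤ 34   (crude fibre)
  x1, x2, x3 ≥ 0.
The minimum-cost mix takes nothing from maize — only barley, fish meal. Binding constraints: phosphorus and crude fibre.
So barley = 0.4598 kg, fish meal = 1.742 kg.
Hence cost = 0.21·0.4598 + 1.73·1.742 = £3.1102.

£3.11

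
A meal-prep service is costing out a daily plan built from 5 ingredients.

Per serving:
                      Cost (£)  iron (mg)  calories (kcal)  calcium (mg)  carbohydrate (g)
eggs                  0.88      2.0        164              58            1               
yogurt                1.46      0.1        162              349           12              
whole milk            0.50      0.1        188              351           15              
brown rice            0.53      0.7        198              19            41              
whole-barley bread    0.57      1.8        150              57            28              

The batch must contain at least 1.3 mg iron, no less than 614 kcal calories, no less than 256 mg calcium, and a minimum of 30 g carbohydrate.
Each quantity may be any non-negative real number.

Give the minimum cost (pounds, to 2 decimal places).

This is a linear program. Let x1 = servings of eggs, x2 = servings of yogurt, x3 = servings of whole milk, x4 = servings of brown rice, x5 = servings of whole-barley bread.
Minimise 0.88x1 + 1.46x2 + 0.5x3 + 0.53x4 + 0.57x5 with:
  2x1 + 0.1x2 + 0.1x3 + 0.7x4 + 1.8x5 ≥ 1.3   (iron)
  164x1 + 162x2 + 188x3 + 198x4 + 150x5 ≥ 614   (calories)
  58x1 + 349x2 + 351x3 + 19x4 + 57x5 ≥ 256   (calcium)
  1x1 + 12x2 + 15x3 + 41x4 + 28x5 ≥ 30   (carbohydrate)
  x1, x2, x3, x4, x5 ≥ 0.
The optimal basis is {whole milk, brown rice}; eggs, yogurt, whole-barley bread drop out. The iron and calories requirements are met with equality.
Optimal quantities: whole milk = 1.542 servings, brown rice = 1.637 servings.
Cost = 0.5·1.542 + 0.53·1.637 = 1.6386.

£1.64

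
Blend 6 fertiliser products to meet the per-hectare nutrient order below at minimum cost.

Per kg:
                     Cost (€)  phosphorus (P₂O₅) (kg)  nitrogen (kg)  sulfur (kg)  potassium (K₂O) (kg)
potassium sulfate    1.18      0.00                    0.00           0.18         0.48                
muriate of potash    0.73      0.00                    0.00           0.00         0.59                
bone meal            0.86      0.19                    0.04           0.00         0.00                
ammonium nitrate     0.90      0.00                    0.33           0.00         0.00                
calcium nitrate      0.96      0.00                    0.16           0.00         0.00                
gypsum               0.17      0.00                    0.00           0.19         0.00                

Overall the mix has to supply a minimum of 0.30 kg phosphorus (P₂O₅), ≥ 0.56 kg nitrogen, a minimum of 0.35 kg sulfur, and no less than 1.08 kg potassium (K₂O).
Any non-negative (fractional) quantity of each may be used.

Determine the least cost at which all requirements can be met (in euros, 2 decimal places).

€4.36

This is a linear program. Let x1 = kg of potassium sulfate, x2 = kg of muriate of potash, x3 = kg of bone meal, x4 = kg of ammonium nitrate, x5 = kg of calcium nitrate, x6 = kg of gypsum.
min 1.18x1 + 0.73x2 + 0.86x3 + 0.9x4 + 0.96x5 + 0.17x6 s.t.:
  0.19x3 ≥ 0.3   (phosphorus (P₂O₅))
  0.04x3 + 0.33x4 + 0.16x5 ≥ 0.56   (nitrogen)
  0.18x1 + 0.19x6 ≥ 0.35   (sulfur)
  0.48x1 + 0.59x2 ≥ 1.08   (potassium (K₂O))
  x1, x2, x3, x4, x5, x6 ≥ 0.
At the optimum only muriate of potash, bone meal, ammonium nitrate, gypsum are positive (potassium sulfate, calcium nitrate = 0). Binding constraints: phosphorus (P₂O₅), nitrogen, sulfur, potassium (K₂O).
Solving gives x2 = 1.831, x3 = 1.579, x4 = 1.506, x6 = 1.842.
Cost = 0.73·1.831 + 0.86·1.579 + 0.9·1.506 + 0.17·1.842 = 4.3631.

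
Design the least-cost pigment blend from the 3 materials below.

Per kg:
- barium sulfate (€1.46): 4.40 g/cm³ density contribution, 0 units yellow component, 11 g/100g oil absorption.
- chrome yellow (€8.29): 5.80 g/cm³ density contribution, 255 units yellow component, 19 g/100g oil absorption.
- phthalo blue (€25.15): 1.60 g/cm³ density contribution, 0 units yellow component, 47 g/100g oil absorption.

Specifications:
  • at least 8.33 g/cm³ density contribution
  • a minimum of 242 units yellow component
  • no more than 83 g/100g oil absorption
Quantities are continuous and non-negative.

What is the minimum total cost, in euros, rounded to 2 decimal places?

€8.80

Let x1 = kg of barium sulfate, x2 = kg of chrome yellow, x3 = kg of phthalo blue.
Minimize 1.46x1 + 8.29x2 + 25.15x3 with:
  4.4x1 + 5.8x2 + 1.6x3 ≥ 8.33   (density contribution)
  255x2 ≥ 242   (yellow component)
  11x1 + 19x2 + 47x3 ≤ 83   (oil absorption)
  x1, x2, x3 ≥ 0.
At the optimum only barium sulfate, chrome yellow are positive (phthalo blue = 0). Binding constraints: density contribution and yellow component.
That vertex is x1 = 0.6422, x2 = 0.949.
Total cost: 1.46·0.6422 + 8.29·0.949 = 8.8048.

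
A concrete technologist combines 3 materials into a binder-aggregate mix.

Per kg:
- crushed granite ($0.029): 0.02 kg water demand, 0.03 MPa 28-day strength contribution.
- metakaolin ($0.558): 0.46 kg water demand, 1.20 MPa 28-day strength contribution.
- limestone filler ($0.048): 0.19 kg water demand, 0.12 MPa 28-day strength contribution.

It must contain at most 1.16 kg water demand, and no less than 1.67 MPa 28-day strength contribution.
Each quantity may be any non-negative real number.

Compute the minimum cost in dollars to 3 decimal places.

$0.748

Treat it as an LP. Let x1 = kg of crushed granite, x2 = kg of metakaolin, x3 = kg of limestone filler.
min 0.029x1 + 0.558x2 + 0.048x3 with:
  0.02x1 + 0.46x2 + 0.19x3 ≤ 1.16   (water demand)
  0.03x1 + 1.2x2 + 0.12x3 ≥ 1.67   (28-day strength contribution)
  x1, x2, x3 ≥ 0.
The minimum-cost mix takes nothing from crushed granite — only metakaolin, limestone filler. The water demand and 28-day strength contribution requirements are met with equality.
So metakaolin = 1.0307 kg, limestone filler = 3.61 kg.
Objective = 0.558·1.0307 + 0.048·3.61 = 0.74841.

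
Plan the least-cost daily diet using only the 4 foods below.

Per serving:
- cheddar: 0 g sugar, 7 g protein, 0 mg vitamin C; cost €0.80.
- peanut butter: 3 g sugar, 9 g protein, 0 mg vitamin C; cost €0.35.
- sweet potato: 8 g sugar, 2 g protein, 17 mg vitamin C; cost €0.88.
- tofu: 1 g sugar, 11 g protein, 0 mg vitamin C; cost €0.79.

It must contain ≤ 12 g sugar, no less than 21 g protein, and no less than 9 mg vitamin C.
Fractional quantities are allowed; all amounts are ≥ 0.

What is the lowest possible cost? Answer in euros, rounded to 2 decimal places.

Let x1 = servings of cheddar, x2 = servings of peanut butter, x3 = servings of sweet potato, x4 = servings of tofu.
min 0.8x1 + 0.35x2 + 0.88x3 + 0.79x4 s.t.:
  3x2 + 8x3 + 1x4 ≤ 12   (sugar)
  7x1 + 9x2 + 2x3 + 11x4 ≥ 21   (protein)
  17x3 ≥ 9   (vitamin C)
  x1, x2, x3, x4 ≥ 0.
The optimal basis is {peanut butter, sweet potato}; cheddar, tofu drop out. There the protein and vitamin C constraints are tight.
That vertex is x2 = 2.216, x3 = 0.5294.
Total cost: 0.35·2.216 + 0.88·0.5294 = 1.2415.

€1.24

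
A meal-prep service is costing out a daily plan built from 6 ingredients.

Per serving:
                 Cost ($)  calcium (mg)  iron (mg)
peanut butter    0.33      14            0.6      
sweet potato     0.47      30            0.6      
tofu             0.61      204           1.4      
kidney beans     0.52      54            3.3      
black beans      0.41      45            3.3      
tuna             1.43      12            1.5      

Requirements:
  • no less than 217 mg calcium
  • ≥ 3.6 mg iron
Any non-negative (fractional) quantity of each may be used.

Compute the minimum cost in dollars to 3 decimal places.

$0.843

Set it up as a linear program. Let x1 = servings of peanut butter, x2 = servings of sweet potato, x3 = servings of tofu, x4 = servings of kidney beans, x5 = servings of black beans, x6 = servings of tuna.
Minimise 0.33x1 + 0.47x2 + 0.61x3 + 0.52x4 + 0.41x5 + 1.43x6 subject to:
  14x1 + 30x2 + 204x3 + 54x4 + 45x5 + 12x6 ≥ 217   (calcium)
  0.6x1 + 0.6x2 + 1.4x3 + 3.3x4 + 3.3x5 + 1.5x6 ≥ 3.6   (iron)
  x1, x2, x3, x4, x5, x6 ≥ 0.
The minimum-cost mix takes nothing from peanut butter, sweet potato, kidney beans, tuna — only tofu, black beans. There the calcium and iron constraints are tight.
Optimal quantities: tofu = 0.9081 servings, black beans = 0.7057 servings.
Total cost: 0.61·0.9081 + 0.41·0.7057 = 0.84328.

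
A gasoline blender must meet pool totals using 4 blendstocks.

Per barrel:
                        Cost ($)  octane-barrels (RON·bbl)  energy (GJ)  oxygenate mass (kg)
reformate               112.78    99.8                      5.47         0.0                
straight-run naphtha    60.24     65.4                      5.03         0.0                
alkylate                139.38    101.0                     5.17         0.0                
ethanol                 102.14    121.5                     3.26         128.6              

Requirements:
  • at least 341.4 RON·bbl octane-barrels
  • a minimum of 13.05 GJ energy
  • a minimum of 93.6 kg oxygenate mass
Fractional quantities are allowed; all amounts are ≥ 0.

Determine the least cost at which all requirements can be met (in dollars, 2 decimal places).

Let x1 = barrels of reformate, x2 = barrels of straight-run naphtha, x3 = barrels of alkylate, x4 = barrels of ethanol.
Minimise 112.78x1 + 60.24x2 + 139.38x3 + 102.14x4 s.t.:
  99.8x1 + 65.4x2 + 101x3 + 121.5x4 ≥ 341.4   (octane-barrels)
  5.47x1 + 5.03x2 + 5.17x3 + 3.26x4 ≥ 13.05   (energy)
  128.6x4 ≥ 93.6   (oxygenate mass)
  x1, x2, x3, x4 ≥ 0.
The optimal basis is {straight-run naphtha, ethanol}; reformate, alkylate drop out. The octane-barrels and energy requirements are met with equality.
So straight-run naphtha = 1.1876 barrels, ethanol = 2.1706 barrels.
Total cost: 60.24·1.1876 + 102.14·2.1706 = 293.2461.

$293.25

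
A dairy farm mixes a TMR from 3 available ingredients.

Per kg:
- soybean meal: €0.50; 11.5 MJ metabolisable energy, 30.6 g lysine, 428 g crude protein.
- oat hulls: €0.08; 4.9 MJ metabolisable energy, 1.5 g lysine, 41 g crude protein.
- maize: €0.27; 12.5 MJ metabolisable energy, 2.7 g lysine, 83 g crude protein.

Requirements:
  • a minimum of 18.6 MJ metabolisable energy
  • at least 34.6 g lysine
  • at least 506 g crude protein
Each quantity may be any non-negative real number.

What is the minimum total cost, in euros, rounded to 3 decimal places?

€0.637

Let x1 = kg of soybean meal, x2 = kg of oat hulls, x3 = kg of maize.
Minimise 0.5x1 + 0.08x2 + 0.27x3 s.t.:
  11.5x1 + 4.9x2 + 12.5x3 ≥ 18.6   (metabolisable energy)
  30.6x1 + 1.5x2 + 2.7x3 ≥ 34.6   (lysine)
  428x1 + 41x2 + 83x3 ≥ 506   (crude protein)
  x1, x2, x3 ≥ 0.
At the optimum only soybean meal, oat hulls are positive (maize = 0). Binding constraints: metabolisable energy and lysine.
That vertex is x1 = 1.067, x2 = 1.291.
Total cost: 0.5·1.067 + 0.08·1.291 = 0.63678.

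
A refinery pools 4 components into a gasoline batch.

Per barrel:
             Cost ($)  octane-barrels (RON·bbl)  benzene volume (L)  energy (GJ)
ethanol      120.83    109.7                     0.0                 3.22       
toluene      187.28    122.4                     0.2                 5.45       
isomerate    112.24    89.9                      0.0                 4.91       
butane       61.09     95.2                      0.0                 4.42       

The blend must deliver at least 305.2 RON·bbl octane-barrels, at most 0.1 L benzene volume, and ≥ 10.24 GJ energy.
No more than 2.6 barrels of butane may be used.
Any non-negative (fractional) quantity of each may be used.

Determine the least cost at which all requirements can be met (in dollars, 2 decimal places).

This is a linear program. Let x1 = barrels of ethanol, x2 = barrels of toluene, x3 = barrels of isomerate, x4 = barrels of butane.
min 120.83x1 + 187.28x2 + 112.24x3 + 61.09x4 with:
  109.7x1 + 122.4x2 + 89.9x3 + 95.2x4 ≥ 305.2   (octane-barrels)
  0.2x2 ≤ 0.1   (benzene volume)
  3.22x1 + 5.45x2 + 4.91x3 + 4.42x4 ≥ 10.24   (energy)
  x4 ≤ 2.6
  x1, x2, x3, x4 ≥ 0.
The minimum-cost mix takes nothing from toluene, isomerate — only ethanol, butane. The octane-barrels and the butane cap requirements are met with equality.
So ethanol = 0.5258 barrels, butane = 2.6 barrels.
Objective = 120.83·0.5258 + 61.09·2.6 = 222.3664.

$222.37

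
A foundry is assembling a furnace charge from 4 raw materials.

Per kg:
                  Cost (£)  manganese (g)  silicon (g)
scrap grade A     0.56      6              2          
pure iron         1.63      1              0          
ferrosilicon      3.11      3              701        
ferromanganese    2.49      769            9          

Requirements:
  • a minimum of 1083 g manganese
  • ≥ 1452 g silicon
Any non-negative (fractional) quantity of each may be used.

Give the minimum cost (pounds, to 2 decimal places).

£9.87

Let x1 = kg of scrap grade A, x2 = kg of pure iron, x3 = kg of ferrosilicon, x4 = kg of ferromanganese.
Minimize 0.56x1 + 1.63x2 + 3.11x3 + 2.49x4 subject to:
  6x1 + 1x2 + 3x3 + 769x4 ≥ 1083   (manganese)
  2x1 + 701x3 + 9x4 ≥ 1452   (silicon)
  x1, x2, x3, x4 ≥ 0.
The optimal basis is {ferrosilicon, ferromanganese}; scrap grade A, pure iron drop out. There the manganese and silicon constraints are tight.
That vertex is x3 = 2.053, x4 = 1.4.
Cost = 3.11·2.053 + 2.49·1.4 = 9.8708.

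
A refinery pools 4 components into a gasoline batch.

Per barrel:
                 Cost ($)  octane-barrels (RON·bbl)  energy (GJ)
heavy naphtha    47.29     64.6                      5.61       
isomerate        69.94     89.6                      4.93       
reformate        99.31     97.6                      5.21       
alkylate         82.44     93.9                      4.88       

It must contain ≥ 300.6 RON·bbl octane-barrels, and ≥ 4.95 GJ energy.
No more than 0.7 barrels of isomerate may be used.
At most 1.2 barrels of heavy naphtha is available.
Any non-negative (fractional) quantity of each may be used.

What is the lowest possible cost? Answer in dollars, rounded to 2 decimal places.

Let x1 = barrels of heavy naphtha, x2 = barrels of isomerate, x3 = barrels of reformate, x4 = barrels of alkylate.
Minimize 47.29x1 + 69.94x2 + 99.31x3 + 82.44x4 with:
  64.6x1 + 89.6x2 + 97.6x3 + 93.9x4 ≥ 300.6   (octane-barrels)
  5.61x1 + 4.93x2 + 5.21x3 + 4.88x4 ≥ 4.95   (energy)
  x2 ≤ 0.7
  x1 ≤ 1.2
  x1, x2, x3, x4 ≥ 0.
The optimal basis is {heavy naphtha, isomerate, alkylate}; reformate drops out. The octane-barrels, the isomerate cap, the heavy naphtha cap requirements are met with equality.
So heavy naphtha = 1.2 barrels, isomerate = 0.7 barrels, alkylate = 1.70777 barrels.
Total cost: 47.29·1.2 + 69.94·0.7 + 82.44·1.70777 = 246.4946.

$246.49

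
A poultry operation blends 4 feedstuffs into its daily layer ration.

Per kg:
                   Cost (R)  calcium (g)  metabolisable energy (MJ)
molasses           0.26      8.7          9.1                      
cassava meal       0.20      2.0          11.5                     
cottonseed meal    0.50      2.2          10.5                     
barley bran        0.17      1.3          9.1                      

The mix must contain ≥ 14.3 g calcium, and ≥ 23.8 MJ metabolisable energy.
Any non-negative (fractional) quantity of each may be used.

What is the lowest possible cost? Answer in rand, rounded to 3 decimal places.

This is a linear program. Let x1 = kg of molasses, x2 = kg of cassava meal, x3 = kg of cottonseed meal, x4 = kg of barley bran.
Minimize 0.26x1 + 0.2x2 + 0.5x3 + 0.17x4 subject to:
  8.7x1 + 2x2 + 2.2x3 + 1.3x4 ≥ 14.3   (calcium)
  9.1x1 + 11.5x2 + 10.5x3 + 9.1x4 ≥ 23.8   (metabolisable energy)
  x1, x2, x3, x4 ≥ 0.
The cheapest feasible vertex uses only molasses, cassava meal; cottonseed meal, barley bran are not used. Binding constraints: calcium and metabolisable energy.
Solving gives x1 = 1.428, x2 = 0.9399.
Total cost: 0.26·1.428 + 0.2·0.9399 = 0.55926.

R0.559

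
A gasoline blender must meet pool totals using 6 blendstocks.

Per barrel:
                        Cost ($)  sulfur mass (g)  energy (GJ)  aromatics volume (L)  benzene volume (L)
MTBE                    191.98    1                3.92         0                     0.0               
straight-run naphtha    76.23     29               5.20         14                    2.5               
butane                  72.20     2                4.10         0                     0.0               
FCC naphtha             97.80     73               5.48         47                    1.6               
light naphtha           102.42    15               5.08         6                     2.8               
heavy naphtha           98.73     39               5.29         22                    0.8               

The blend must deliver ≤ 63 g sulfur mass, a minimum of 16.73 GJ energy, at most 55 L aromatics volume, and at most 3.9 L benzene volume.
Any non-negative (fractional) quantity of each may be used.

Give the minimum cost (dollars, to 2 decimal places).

$270.68

Let x1 = barrels of MTBE, x2 = barrels of straight-run naphtha, x3 = barrels of butane, x4 = barrels of FCC naphtha, x5 = barrels of light naphtha, x6 = barrels of heavy naphtha.
Minimise 191.98x1 + 76.23x2 + 72.2x3 + 97.8x4 + 102.42x5 + 98.73x6 with:
  1x1 + 29x2 + 2x3 + 73x4 + 15x5 + 39x6 ≤ 63   (sulfur mass)
  3.92x1 + 5.2x2 + 4.1x3 + 5.48x4 + 5.08x5 + 5.29x6 ≥ 16.73   (energy)
  14x2 + 47x4 + 6x5 + 22x6 ≤ 55   (aromatics volume)
  2.5x2 + 1.6x4 + 2.8x5 + 0.8x6 ≤ 3.9   (benzene volume)
  x1, x2, x3, x4, x5, x6 ≥ 0.
The cheapest feasible vertex uses only straight-run naphtha, butane; MTBE, FCC naphtha, light naphtha, heavy naphtha are not used. Binding constraints: energy and benzene volume.
That vertex is x2 = 1.56, x3 = 2.102.
Hence cost = 76.23·1.56 + 72.2·2.102 = $270.6832.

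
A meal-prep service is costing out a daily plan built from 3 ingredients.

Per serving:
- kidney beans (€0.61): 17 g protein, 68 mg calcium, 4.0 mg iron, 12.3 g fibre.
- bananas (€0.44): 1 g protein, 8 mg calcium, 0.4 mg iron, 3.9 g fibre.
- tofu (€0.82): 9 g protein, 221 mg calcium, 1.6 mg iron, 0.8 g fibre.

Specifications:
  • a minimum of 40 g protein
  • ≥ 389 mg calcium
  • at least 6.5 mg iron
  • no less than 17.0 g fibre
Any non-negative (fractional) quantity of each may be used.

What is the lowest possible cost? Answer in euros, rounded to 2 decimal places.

€2.05

Treat it as an LP. Let x1 = servings of kidney beans, x2 = servings of bananas, x3 = servings of tofu.
Minimize 0.61x1 + 0.44x2 + 0.82x3 s.t.:
  17x1 + 1x2 + 9x3 ≥ 40   (protein)
  68x1 + 8x2 + 221x3 ≥ 389   (calcium)
  4x1 + 0.4x2 + 1.6x3 ≥ 6.5   (iron)
  12.3x1 + 3.9x2 + 0.8x3 ≥ 17   (fibre)
  x1, x2, x3 ≥ 0.
At the optimum only kidney beans, tofu are positive (bananas = 0). Binding constraints: protein and calcium.
Optimal quantities: kidney beans = 1.698 servings, tofu = 1.238 servings.
Total cost: 0.61·1.698 + 0.82·1.238 = 2.0509.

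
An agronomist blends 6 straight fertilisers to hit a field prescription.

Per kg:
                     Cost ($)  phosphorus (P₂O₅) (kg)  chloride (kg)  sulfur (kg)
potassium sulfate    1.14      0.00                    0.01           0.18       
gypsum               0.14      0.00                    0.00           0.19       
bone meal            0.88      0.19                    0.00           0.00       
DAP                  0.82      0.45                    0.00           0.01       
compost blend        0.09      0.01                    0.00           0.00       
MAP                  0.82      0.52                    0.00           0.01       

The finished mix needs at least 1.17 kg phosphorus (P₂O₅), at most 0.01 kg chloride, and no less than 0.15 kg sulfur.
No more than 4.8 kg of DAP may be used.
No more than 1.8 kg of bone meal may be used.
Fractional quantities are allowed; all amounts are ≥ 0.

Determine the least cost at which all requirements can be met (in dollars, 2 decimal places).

This is a linear program. Let x1 = kg of potassium sulfate, x2 = kg of gypsum, x3 = kg of bone meal, x4 = kg of DAP, x5 = kg of compost blend, x6 = kg of MAP.
Minimise 1.14x1 + 0.14x2 + 0.88x3 + 0.82x4 + 0.09x5 + 0.82x6 with:
  0.19x3 + 0.45x4 + 0.01x5 + 0.52x6 ≥ 1.17   (phosphorus (P₂O₅))
  0.01x1 ≤ 0.01   (chloride)
  0.18x1 + 0.19x2 + 0.01x4 + 0.01x6 ≥ 0.15   (sulfur)
  x4 ≤ 4.8
  x3 ≤ 1.8
  x1, x2, x3, x4, x5, x6 ≥ 0.
The optimal basis is {gypsum, MAP}; potassium sulfate, bone meal, DAP, compost blend drop out. Binding constraints: phosphorus (P₂O₅) and sulfur.
That vertex is x2 = 0.6711, x6 = 2.25.
Hence cost = 0.14·0.6711 + 0.82·2.25 = $1.9390.

$1.94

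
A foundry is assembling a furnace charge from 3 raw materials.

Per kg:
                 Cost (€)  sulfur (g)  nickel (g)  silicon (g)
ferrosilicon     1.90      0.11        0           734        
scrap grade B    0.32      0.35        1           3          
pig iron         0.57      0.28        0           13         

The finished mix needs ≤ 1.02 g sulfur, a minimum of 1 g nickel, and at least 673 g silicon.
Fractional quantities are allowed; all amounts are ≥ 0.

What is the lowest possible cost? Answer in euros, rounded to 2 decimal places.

€2.05

Let x1 = kg of ferrosilicon, x2 = kg of scrap grade B, x3 = kg of pig iron.
min 1.9x1 + 0.32x2 + 0.57x3 subject to:
  0.11x1 + 0.35x2 + 0.28x3 ≤ 1.02   (sulfur)
  1x2 ≥ 1   (nickel)
  734x1 + 3x2 + 13x3 ≥ 673   (silicon)
  x1, x2, x3 ≥ 0.
At the optimum only ferrosilicon, scrap grade B are positive (pig iron = 0). Binding constraints: nickel and silicon.
Solving gives x1 = 0.9128, x2 = 1.
Total cost: 1.9·0.9128 + 0.32·1 = 2.0543.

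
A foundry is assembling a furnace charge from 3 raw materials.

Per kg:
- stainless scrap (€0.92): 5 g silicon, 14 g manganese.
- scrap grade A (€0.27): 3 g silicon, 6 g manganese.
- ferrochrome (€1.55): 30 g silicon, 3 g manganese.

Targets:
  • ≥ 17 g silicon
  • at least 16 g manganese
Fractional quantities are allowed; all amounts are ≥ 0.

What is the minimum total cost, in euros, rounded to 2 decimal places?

Let x1 = kg of stainless scrap, x2 = kg of scrap grade A, x3 = kg of ferrochrome.
Minimize 0.92x1 + 0.27x2 + 1.55x3 s.t.:
  5x1 + 3x2 + 30x3 ≥ 17   (silicon)
  14x1 + 6x2 + 3x3 ≥ 16   (manganese)
  x1, x2, x3 ≥ 0.
At the optimum only scrap grade A, ferrochrome are positive (stainless scrap = 0). Binding constraints: silicon and manganese.
Solving gives x2 = 2.509, x3 = 0.3158.
Total cost: 0.27·2.509 + 1.55·0.3158 = 1.1669.

€1.17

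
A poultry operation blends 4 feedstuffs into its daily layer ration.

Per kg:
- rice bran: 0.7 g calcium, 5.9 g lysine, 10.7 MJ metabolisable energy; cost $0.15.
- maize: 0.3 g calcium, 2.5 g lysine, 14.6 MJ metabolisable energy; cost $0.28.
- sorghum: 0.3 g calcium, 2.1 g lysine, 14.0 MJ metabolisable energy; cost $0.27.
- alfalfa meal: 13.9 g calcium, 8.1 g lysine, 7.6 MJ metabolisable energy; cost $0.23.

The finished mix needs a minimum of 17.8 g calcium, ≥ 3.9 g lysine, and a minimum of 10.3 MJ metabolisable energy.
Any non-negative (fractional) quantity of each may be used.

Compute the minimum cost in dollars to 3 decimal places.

$0.302

This is a linear program. Let x1 = kg of rice bran, x2 = kg of maize, x3 = kg of sorghum, x4 = kg of alfalfa meal.
Minimize 0.15x1 + 0.28x2 + 0.27x3 + 0.23x4 with:
  0.7x1 + 0.3x2 + 0.3x3 + 13.9x4 ≥ 17.8   (calcium)
  5.9x1 + 2.5x2 + 2.1x3 + 8.1x4 ≥ 3.9   (lysine)
  10.7x1 + 14.6x2 + 14x3 + 7.6x4 ≥ 10.3   (metabolisable energy)
  x1, x2, x3, x4 ≥ 0.
The optimal basis is {rice bran, alfalfa meal}; maize, sorghum drop out. Binding constraints: calcium and metabolisable energy.
So rice bran = 0.05502 kg, alfalfa meal = 1.278 kg.
Hence cost = 0.15·0.05502 + 0.23·1.278 = $0.30219.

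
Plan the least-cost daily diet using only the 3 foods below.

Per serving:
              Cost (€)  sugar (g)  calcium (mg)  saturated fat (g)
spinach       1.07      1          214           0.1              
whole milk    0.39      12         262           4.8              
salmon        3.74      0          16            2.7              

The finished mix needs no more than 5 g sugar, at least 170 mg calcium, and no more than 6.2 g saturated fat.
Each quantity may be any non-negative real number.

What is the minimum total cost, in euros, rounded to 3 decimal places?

€0.491

Let x1 = servings of spinach, x2 = servings of whole milk, x3 = servings of salmon.
min 1.07x1 + 0.39x2 + 3.74x3 with:
  1x1 + 12x2 ≤ 5   (sugar)
  214x1 + 262x2 + 16x3 ≥ 170   (calcium)
  0.1x1 + 4.8x2 + 2.7x3 ≤ 6.2   (saturated fat)
  x1, x2, x3 ≥ 0.
The cheapest feasible vertex uses only spinach, whole milk; salmon is not used. Binding constraints: sugar and calcium.
Optimal quantities: spinach = 0.3166 servings, whole milk = 0.3903 servings.
Objective = 1.07·0.3166 + 0.39·0.3903 = 0.49098.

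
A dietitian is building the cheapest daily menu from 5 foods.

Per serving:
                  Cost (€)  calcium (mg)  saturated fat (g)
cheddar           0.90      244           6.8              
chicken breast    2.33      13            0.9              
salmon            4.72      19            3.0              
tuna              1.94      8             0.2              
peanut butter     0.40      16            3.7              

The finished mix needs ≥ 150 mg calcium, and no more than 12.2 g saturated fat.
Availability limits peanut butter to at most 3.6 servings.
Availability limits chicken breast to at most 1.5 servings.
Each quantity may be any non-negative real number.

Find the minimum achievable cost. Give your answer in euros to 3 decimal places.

€0.553

Let x1 = servings of cheddar, x2 = servings of chicken breast, x3 = servings of salmon, x4 = servings of tuna, x5 = servings of peanut butter.
min 0.9x1 + 2.33x2 + 4.72x3 + 1.94x4 + 0.4x5 subject to:
  244x1 + 13x2 + 19x3 + 8x4 + 16x5 ≥ 150   (calcium)
  6.8x1 + 0.9x2 + 3x3 + 0.2x4 + 3.7x5 ≤ 12.2   (saturated fat)
  x5 ≤ 3.6
  x2 ≤ 1.5
  x1, x2, x3, x4, x5 ≥ 0.
The cheapest feasible vertex uses only cheddar; chicken breast, salmon, tuna, peanut butter are not used. Binding constraint: calcium.
That vertex is x1 = 0.6148.
Total cost: 0.9·0.6148 = 0.55332.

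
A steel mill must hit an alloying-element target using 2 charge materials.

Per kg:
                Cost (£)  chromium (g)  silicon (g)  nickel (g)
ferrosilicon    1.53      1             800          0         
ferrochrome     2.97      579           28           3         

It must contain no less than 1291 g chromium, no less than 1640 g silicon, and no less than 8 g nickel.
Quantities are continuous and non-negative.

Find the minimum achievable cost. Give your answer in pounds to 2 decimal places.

£10.91

Let x1 = kg of ferrosilicon, x2 = kg of ferrochrome.
min 1.53x1 + 2.97x2 with:
  1x1 + 579x2 ≥ 1291   (chromium)
  800x1 + 28x2 ≥ 1640   (silicon)
  3x2 ≥ 8   (nickel)
  x1, x2 ≥ 0.
Both inputs are positive at the optimum. Binding constraints: silicon and nickel.
That vertex is x1 = 1.9567, x2 = 2.6667.
Objective = 1.53·1.9567 + 2.97·2.6667 = 10.9139.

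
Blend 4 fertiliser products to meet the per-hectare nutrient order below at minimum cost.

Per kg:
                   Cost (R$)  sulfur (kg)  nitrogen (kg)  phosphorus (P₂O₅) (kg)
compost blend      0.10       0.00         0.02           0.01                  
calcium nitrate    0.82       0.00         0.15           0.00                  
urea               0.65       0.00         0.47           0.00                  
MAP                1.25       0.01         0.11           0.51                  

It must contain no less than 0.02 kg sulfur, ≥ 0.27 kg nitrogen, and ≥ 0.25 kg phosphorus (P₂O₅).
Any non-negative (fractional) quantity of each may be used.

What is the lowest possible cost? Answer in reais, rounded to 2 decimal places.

R$2.57

Let x1 = kg of compost blend, x2 = kg of calcium nitrate, x3 = kg of urea, x4 = kg of MAP.
Minimise 0.1x1 + 0.82x2 + 0.65x3 + 1.25x4 subject to:
  0.01x4 ≥ 0.02   (sulfur)
  0.02x1 + 0.15x2 + 0.47x3 + 0.11x4 ≥ 0.27   (nitrogen)
  0.01x1 + 0.51x4 ≥ 0.25   (phosphorus (P₂O₅))
  x1, x2, x3, x4 ≥ 0.
The cheapest feasible vertex uses only urea, MAP; compost blend, calcium nitrate are not used. Binding constraints: sulfur and nitrogen.
So urea = 0.1064 kg, MAP = 2 kg.
Total cost: 0.65·0.1064 + 1.25·2 = 2.5692.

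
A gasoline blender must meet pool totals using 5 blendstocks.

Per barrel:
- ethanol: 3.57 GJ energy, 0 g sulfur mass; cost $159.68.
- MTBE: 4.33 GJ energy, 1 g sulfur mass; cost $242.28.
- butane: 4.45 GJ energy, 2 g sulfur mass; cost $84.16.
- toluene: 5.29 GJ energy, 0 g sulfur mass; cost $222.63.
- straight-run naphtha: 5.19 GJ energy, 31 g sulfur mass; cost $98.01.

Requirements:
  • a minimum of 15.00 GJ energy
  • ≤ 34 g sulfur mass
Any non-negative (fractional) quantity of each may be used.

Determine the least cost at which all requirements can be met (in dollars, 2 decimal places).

$283.55

This is a linear program. Let x1 = barrels of ethanol, x2 = barrels of MTBE, x3 = barrels of butane, x4 = barrels of toluene, x5 = barrels of straight-run naphtha.
min 159.68x1 + 242.28x2 + 84.16x3 + 222.63x4 + 98.01x5 s.t.:
  3.57x1 + 4.33x2 + 4.45x3 + 5.29x4 + 5.19x5 ≥ 15   (energy)
  1x2 + 2x3 + 31x5 ≤ 34   (sulfur mass)
  x1, x2, x3, x4, x5 ≥ 0.
The optimal basis is {butane, straight-run naphtha}; ethanol, MTBE, toluene drop out. Binding constraints: energy and sulfur mass.
Optimal quantities: butane = 2.2618 barrels, straight-run naphtha = 0.95085 barrels.
Hence cost = 84.16·2.2618 + 98.01·0.95085 = $283.5459.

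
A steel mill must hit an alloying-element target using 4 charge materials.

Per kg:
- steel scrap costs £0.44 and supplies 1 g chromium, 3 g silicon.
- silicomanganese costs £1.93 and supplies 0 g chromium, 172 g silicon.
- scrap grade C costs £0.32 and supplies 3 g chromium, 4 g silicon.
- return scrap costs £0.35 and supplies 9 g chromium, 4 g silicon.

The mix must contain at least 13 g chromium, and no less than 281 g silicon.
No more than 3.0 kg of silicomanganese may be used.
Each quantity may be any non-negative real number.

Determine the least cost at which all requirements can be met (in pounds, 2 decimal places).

Treat it as an LP. Let x1 = kg of steel scrap, x2 = kg of silicomanganese, x3 = kg of scrap grade C, x4 = kg of return scrap.
Minimize 0.44x1 + 1.93x2 + 0.32x3 + 0.35x4 subject to:
  1x1 + 3x3 + 9x4 ≥ 13   (chromium)
  3x1 + 172x2 + 4x3 + 4x4 ≥ 281   (silicon)
  x2 ≤ 3
  x1, x2, x3, x4 ≥ 0.
The cheapest feasible vertex uses only silicomanganese, return scrap; steel scrap, scrap grade C are not used. There the chromium and silicon constraints are tight.
Solving gives x2 = 1.6, x4 = 1.444.
Hence cost = 1.93·1.6 + 0.35·1.444 = £3.5934.

£3.59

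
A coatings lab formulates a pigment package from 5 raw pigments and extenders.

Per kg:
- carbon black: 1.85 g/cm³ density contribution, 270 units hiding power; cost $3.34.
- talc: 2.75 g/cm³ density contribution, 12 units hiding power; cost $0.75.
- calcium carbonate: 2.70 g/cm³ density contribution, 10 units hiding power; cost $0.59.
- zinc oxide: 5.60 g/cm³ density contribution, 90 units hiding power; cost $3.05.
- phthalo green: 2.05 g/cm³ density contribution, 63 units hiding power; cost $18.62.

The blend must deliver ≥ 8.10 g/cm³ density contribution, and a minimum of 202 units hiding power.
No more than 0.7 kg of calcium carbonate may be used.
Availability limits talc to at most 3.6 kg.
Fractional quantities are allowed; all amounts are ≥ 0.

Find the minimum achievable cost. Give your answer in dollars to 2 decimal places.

Set it up as a linear program. Let x1 = kg of carbon black, x2 = kg of talc, x3 = kg of calcium carbonate, x4 = kg of zinc oxide, x5 = kg of phthalo green.
Minimize 3.34x1 + 0.75x2 + 0.59x3 + 3.05x4 + 18.62x5 with:
  1.85x1 + 2.75x2 + 2.7x3 + 5.6x4 + 2.05x5 ≥ 8.1   (density contribution)
  270x1 + 12x2 + 10x3 + 90x4 + 63x5 ≥ 202   (hiding power)
  x3 ≤ 0.7
  x2 ≤ 3.6
  x1, x2, x3, x4, x5 ≥ 0.
At the optimum only carbon black, talc, calcium carbonate are positive (zinc oxide, phthalo green = 0). There the density contribution, hiding power, the calcium carbonate cap constraints are tight.
That vertex is x1 = 0.641, x2 = 1.827, x3 = 0.7.
Total cost: 3.34·0.641 + 0.75·1.827 + 0.59·0.7 = 3.9242.

$3.92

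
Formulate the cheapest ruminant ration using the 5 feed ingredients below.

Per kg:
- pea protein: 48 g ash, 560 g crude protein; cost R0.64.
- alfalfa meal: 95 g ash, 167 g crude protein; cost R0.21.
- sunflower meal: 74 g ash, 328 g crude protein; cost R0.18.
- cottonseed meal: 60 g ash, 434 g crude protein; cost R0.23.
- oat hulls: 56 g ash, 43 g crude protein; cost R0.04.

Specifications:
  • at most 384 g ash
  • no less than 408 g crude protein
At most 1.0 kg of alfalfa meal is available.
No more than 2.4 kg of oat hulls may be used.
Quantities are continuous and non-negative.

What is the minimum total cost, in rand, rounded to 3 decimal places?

Let x1 = kg of pea protein, x2 = kg of alfalfa meal, x3 = kg of sunflower meal, x4 = kg of cottonseed meal, x5 = kg of oat hulls.
min 0.64x1 + 0.21x2 + 0.18x3 + 0.23x4 + 0.04x5 with:
  48x1 + 95x2 + 74x3 + 60x4 + 56x5 ≤ 384   (ash)
  560x1 + 167x2 + 328x3 + 434x4 + 43x5 ≥ 408   (crude protein)
  x2 ≤ 1
  x5 ≤ 2.4
  x1, x2, x3, x4, x5 ≥ 0.
At the optimum only cottonseed meal is positive (pea protein, alfalfa meal, sunflower meal, oat hulls = 0). Binding constraint: crude protein.
That vertex is x4 = 0.9401.
Hence cost = 0.23·0.9401 = R0.21622.

R0.216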